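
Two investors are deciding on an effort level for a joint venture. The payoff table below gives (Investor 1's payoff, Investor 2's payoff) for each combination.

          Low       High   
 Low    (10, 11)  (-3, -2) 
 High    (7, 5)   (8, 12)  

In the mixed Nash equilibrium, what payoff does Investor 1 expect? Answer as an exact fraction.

Investor 2 mixes with probability q on Low, chosen so Investor 1 is indifferent: 10q + (-3)(1−q) = 7q + 8(1−q) gives q = 11/14.
Investor 1's expected payoff (from either row, since indifferent) is 10·11/14 + (-3)·3/14 = 101/14.

101/14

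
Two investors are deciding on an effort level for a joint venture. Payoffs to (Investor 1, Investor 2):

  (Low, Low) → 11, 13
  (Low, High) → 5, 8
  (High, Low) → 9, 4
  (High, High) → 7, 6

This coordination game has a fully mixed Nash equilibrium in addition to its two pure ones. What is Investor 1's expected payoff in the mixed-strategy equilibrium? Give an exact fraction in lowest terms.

8

Investor 2 mixes with probability q on Low, chosen so Investor 1 is indifferent: 11q + 5(1−q) = 9q + 7(1−q) gives q = 1/2.
Investor 1's expected payoff (from either row, since indifferent) is 11·1/2 + 5·1/2 = 8.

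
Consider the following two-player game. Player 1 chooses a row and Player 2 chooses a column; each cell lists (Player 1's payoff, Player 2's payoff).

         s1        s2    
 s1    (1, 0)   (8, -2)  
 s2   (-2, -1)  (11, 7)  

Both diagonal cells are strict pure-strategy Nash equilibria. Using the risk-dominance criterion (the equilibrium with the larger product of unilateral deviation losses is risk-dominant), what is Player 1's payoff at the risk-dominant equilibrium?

11

At both s1: Player 1 loses 1 − (-2) = 3 by deviating; Player 2 loses 0 − (-2) = 2. Product = 3·2 = 6.
At both s2: Player 1 loses 11 − 8 = 3 by deviating; Player 2 loses 7 − (-1) = 8. Product = 3·8 = 24.
24 > 6, so both s2 is risk-dominant. Player 1's payoff there is 11.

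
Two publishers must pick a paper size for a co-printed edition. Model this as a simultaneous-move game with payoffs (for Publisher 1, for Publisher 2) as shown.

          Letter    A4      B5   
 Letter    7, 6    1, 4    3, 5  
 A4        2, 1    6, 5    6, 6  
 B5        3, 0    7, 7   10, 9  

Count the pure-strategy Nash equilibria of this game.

Both Letter: Publisher 1 gets 7 (best alternative 3); Publisher 2 gets 6 (best alternative 5). Neither deviates — NE.
Both B5: Publisher 1 gets 10 (best alternative 6); Publisher 2 gets 9 (best alternative 7). Neither deviates — NE.
Both A4 is not a NE: Publisher 1 would switch to B5 (7 > 6).
No other cell survives both best-response checks, so there are 2 pure NE.

2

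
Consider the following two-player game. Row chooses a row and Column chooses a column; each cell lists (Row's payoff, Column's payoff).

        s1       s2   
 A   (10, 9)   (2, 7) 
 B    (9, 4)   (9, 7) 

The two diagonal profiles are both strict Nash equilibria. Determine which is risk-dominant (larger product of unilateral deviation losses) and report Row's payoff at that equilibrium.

9

At (A, s1): Row loses 10 − 9 = 1 by deviating; Column loses 9 − 7 = 2. Product = 1·2 = 2.
At (B, s2): Row loses 9 − 2 = 7 by deviating; Column loses 7 − 4 = 3. Product = 7·3 = 21.
21 > 2, so (B, s2) is risk-dominant. Row's payoff there is 9.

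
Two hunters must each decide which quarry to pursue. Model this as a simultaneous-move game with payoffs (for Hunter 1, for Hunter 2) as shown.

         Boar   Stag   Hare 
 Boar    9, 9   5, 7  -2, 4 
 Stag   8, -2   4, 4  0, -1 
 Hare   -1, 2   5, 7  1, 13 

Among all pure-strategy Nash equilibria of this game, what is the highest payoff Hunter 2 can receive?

13

Both Boar is a pure NE (Hunter 1: 9 ≥ 8; Hunter 2: 9 ≥ 7). Hunter 2 gets 9.
Both Hare is a pure NE (Hunter 1: 1 ≥ 0; Hunter 2: 13 ≥ 7). Hunter 2 gets 13.
Every other cell has a profitable deviation for at least one player. Highest of {9, 13} is 13.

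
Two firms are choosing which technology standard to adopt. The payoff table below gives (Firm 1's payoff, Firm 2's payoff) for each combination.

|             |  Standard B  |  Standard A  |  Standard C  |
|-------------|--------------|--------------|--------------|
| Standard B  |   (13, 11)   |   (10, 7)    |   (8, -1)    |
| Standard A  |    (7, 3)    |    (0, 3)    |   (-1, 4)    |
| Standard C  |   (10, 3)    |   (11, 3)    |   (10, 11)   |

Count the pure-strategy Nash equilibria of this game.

2

Both Standard B: Firm 1 gets 13 (best alternative 10); Firm 2 gets 11 (best alternative 7). Neither deviates — NE.
Both Standard C: Firm 1 gets 10 (best alternative 8); Firm 2 gets 11 (best alternative 3). Neither deviates — NE.
Both Standard A is not a NE: Firm 1 would switch to Standard C (11 > 0).
No other cell survives both best-response checks, so there are 2 pure NE.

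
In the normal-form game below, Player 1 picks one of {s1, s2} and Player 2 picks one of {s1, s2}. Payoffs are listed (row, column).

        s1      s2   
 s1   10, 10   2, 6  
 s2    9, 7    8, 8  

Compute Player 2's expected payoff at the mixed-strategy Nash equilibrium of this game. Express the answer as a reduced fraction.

38/5

Player 1 mixes with probability p on s1, chosen so Player 2 is indifferent: 10p + 7(1−p) = 6p + 8(1−p) gives p = 1/5.
Player 2's expected payoff is 10·1/5 + 7·4/5 = 38/5.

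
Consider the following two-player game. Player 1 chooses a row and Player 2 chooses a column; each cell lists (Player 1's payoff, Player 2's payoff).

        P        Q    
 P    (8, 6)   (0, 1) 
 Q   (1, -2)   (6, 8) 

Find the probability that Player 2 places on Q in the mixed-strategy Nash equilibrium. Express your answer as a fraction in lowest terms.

7/13

Player 2's mix q on P must make Player 1 indifferent between P and Q.
Player 1's payoff from P: 8q + 0(1−q). From Q: 1q + 6(1−q).
Set equal: 7q = 6(1−q) → q = 6/13.
Probability on Q is 1 − 6/13 = 7/13.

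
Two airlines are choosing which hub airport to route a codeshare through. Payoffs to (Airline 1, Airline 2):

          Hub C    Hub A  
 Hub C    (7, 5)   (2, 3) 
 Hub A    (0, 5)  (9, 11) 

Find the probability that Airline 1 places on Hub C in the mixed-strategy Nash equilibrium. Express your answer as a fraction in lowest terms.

Airline 1's mix p on Hub C must make Airline 2 indifferent between Hub C and Hub A.
Airline 2's payoff from Hub C: 5p + 5(1−p). From Hub A: 3p + 11(1−p).
Set equal: 2p = 6(1−p) → p = 6/8 = 3/4.

3/4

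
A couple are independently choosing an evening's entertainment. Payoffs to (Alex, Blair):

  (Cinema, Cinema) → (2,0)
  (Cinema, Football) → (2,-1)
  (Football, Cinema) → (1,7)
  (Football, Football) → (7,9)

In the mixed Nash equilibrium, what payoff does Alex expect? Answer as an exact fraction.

Blair mixes with probability q on Cinema, chosen so Alex is indifferent: 2q + 2(1−q) = 1q + 7(1−q) gives q = 5/6.
Alex's expected payoff (from either row, since indifferent) is 2·5/6 + 2·1/6 = 2.

2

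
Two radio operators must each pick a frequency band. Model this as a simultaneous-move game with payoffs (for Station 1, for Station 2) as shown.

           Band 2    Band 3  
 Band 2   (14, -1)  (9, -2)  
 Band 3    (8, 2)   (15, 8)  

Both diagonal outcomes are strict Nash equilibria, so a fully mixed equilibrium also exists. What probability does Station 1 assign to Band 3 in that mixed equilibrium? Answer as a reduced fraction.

1/7

Station 1's mix p on Band 2 must make Station 2 indifferent between Band 2 and Band 3.
Station 2's payoff from Band 2: (-1)p + 2(1−p). From Band 3: (-2)p + 8(1−p).
Set equal: 1p = 6(1−p) → p = 6/7.
Probability on Band 3 is 1 − 6/7 = 1/7.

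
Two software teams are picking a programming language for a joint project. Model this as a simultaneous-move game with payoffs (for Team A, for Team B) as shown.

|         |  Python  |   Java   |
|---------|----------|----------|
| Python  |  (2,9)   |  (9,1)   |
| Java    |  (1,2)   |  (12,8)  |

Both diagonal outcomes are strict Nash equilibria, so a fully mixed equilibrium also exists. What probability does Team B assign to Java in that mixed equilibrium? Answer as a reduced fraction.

1/4

Team B's mix q on Python must make Team A indifferent between Python and Java.
Team A's payoff from Python: 2q + 9(1−q). From Java: 1q + 12(1−q).
Set equal: 1q = 3(1−q) → q = 3/4.
Probability on Java is 1 − 3/4 = 1/4.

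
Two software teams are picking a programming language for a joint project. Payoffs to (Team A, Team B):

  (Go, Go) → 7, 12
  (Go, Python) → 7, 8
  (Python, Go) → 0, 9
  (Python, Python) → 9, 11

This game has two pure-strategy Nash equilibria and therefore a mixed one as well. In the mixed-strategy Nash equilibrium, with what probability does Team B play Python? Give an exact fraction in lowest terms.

Team B's mix q on Go must make Team A indifferent between Go and Python.
Team A's payoff from Go: 7q + 7(1−q). From Python: 0q + 9(1−q).
Set equal: 7q = 2(1−q) → q = 2/9.
Probability on Python is 1 − 2/9 = 7/9.

7/9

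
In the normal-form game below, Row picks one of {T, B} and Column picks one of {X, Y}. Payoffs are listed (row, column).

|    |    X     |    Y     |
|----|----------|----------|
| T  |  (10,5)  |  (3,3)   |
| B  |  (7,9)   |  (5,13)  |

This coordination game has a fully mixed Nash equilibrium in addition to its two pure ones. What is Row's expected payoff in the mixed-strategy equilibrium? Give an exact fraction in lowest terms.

Column mixes with probability q on X, chosen so Row is indifferent: 10q + 3(1−q) = 7q + 5(1−q) gives q = 2/5.
Row's expected payoff (from either row, since indifferent) is 10·2/5 + 3·3/5 = 29/5.

29/5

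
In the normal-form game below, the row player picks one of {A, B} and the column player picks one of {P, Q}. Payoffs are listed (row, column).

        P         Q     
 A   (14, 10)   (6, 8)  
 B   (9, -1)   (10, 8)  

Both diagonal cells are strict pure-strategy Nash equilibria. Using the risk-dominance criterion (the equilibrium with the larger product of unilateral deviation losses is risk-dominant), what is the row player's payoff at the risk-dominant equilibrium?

10

At (A, P): the row player loses 14 − 9 = 5 by deviating; the column player loses 10 − 8 = 2. Product = 5·2 = 10.
At (B, Q): the row player loses 10 − 6 = 4 by deviating; the column player loses 8 − (-1) = 9. Product = 4·9 = 36.
36 > 10, so (B, Q) is risk-dominant. The row player's payoff there is 10.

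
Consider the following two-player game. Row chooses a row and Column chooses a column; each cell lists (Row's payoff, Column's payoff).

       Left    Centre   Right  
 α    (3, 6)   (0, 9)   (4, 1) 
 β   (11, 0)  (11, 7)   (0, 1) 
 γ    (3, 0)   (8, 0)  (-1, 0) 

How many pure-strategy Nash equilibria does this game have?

1

(β, Centre): Row gets 11 (best alternative 8); Column gets 7 (best alternative 1). Neither deviates — NE.
(α, Left) is not a NE: Row would switch to β (11 > 3).
No other cell survives both best-response checks, so there is 1 pure NE.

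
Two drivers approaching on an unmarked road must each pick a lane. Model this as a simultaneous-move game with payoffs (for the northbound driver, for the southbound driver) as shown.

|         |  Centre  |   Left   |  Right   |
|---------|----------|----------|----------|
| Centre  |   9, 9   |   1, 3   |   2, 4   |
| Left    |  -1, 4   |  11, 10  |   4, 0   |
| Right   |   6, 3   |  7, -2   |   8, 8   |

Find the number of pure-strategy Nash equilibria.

3

Both Centre: the northbound driver gets 9 (best alternative 6); the southbound driver gets 9 (best alternative 4). Neither deviates — NE.
Both Left: the northbound driver gets 11 (best alternative 7); the southbound driver gets 10 (best alternative 4). Neither deviates — NE.
Both Right: the northbound driver gets 8 (best alternative 4); the southbound driver gets 8 (best alternative 3). Neither deviates — NE.
(Right, Left) is not a NE: the northbound driver would switch to Left (11 > 7).
No other cell survives both best-response checks, so there are 3 pure NE.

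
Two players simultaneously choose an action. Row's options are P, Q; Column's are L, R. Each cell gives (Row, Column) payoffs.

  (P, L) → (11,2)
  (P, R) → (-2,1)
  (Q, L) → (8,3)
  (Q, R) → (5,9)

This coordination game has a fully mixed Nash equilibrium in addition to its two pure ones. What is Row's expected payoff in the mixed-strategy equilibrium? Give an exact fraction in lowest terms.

Column mixes with probability q on L, chosen so Row is indifferent: 11q + (-2)(1−q) = 8q + 5(1−q) gives q = 7/10.
Row's expected payoff (from either row, since indifferent) is 11·7/10 + (-2)·3/10 = 71/10.

71/10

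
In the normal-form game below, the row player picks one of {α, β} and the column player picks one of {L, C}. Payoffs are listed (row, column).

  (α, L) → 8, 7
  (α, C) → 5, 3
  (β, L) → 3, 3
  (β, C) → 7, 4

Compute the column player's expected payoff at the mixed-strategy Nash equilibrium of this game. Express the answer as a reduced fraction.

The row player mixes with probability p on α, chosen so the column player is indifferent: 7p + 3(1−p) = 3p + 4(1−p) gives p = 1/5.
The column player's expected payoff is 7·1/5 + 3·4/5 = 19/5.

19/5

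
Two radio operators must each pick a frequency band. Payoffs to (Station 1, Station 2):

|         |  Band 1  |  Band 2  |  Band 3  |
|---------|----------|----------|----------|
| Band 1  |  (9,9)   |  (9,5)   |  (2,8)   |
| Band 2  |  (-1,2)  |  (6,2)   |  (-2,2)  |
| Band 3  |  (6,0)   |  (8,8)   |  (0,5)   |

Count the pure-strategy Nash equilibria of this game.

1

Both Band 1: Station 1 gets 9 (best alternative 6); Station 2 gets 9 (best alternative 8). Neither deviates — NE.
Both Band 3 is not a NE: Station 1 would switch to Band 1 (2 > 0).
No other cell survives both best-response checks, so there is 1 pure NE.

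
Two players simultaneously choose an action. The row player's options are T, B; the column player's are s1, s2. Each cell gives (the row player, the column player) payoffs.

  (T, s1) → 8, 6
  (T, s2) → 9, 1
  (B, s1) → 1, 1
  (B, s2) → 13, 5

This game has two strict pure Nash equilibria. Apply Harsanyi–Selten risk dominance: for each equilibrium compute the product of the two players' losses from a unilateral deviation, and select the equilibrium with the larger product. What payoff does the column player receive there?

At (T, s1): the row player loses 8 − 1 = 7 by deviating; the column player loses 6 − 1 = 5. Product = 7·5 = 35.
At (B, s2): the row player loses 13 − 9 = 4 by deviating; the column player loses 5 − 1 = 4. Product = 4·4 = 16.
35 > 16, so (T, s1) is risk-dominant. The column player's payoff there is 6.

6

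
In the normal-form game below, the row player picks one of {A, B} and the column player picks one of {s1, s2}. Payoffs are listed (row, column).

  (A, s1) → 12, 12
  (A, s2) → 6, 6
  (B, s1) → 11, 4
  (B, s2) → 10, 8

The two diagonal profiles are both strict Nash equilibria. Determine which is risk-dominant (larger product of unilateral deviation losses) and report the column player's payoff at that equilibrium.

8

At (A, s1): the row player loses 12 − 11 = 1 by deviating; the column player loses 12 − 6 = 6. Product = 1·6 = 6.
At (B, s2): the row player loses 10 − 6 = 4 by deviating; the column player loses 8 − 4 = 4. Product = 4·4 = 16.
16 > 6, so (B, s2) is risk-dominant. The column player's payoff there is 8.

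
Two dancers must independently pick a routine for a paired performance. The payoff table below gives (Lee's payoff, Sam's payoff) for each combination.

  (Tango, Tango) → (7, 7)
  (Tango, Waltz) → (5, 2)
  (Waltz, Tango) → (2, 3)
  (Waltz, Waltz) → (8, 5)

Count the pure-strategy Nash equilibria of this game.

Both Tango: Lee gets 7 (best alternative 2); Sam gets 7 (best alternative 2). Neither deviates — NE.
Both Waltz: Lee gets 8 (best alternative 5); Sam gets 5 (best alternative 3). Neither deviates — NE.
(Waltz, Tango) is not a NE: Lee would switch to Tango (7 > 2).
No other cell survives both best-response checks, so there are 2 pure NE.

2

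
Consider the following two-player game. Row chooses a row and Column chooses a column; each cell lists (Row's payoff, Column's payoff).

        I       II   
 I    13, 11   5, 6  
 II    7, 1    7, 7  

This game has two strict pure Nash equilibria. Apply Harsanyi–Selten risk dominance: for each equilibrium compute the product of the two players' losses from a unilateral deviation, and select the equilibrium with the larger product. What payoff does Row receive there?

At both I: Row loses 13 − 7 = 6 by deviating; Column loses 11 − 6 = 5. Product = 6·5 = 30.
At both II: Row loses 7 − 5 = 2 by deviating; Column loses 7 − 1 = 6. Product = 2·6 = 12.
30 > 12, so both I is risk-dominant. Row's payoff there is 13.

13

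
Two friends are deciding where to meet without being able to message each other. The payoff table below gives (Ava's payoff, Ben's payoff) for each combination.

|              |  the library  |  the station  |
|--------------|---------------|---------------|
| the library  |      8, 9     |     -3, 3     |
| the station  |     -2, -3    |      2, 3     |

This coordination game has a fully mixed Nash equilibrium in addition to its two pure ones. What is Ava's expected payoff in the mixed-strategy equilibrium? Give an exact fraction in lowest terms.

2/3

Ben mixes with probability q on the library, chosen so Ava is indifferent: 8q + (-3)(1−q) = (-2)q + 2(1−q) gives q = 1/3.
Ava's expected payoff (from either row, since indifferent) is 8·1/3 + (-3)·2/3 = 2/3.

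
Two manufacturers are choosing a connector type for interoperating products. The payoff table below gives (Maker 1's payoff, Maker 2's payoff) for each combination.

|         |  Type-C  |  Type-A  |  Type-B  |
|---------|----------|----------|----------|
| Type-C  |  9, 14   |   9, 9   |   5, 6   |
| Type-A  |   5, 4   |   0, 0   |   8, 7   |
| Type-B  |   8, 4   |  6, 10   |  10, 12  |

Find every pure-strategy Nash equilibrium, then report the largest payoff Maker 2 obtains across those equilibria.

14

Both Type-C is a pure NE (Maker 1: 9 ≥ 8; Maker 2: 14 ≥ 9). Maker 2 gets 14.
Both Type-B is a pure NE (Maker 1: 10 ≥ 8; Maker 2: 12 ≥ 10). Maker 2 gets 12.
Every other cell has a profitable deviation for at least one player. Highest of {14, 12} is 14.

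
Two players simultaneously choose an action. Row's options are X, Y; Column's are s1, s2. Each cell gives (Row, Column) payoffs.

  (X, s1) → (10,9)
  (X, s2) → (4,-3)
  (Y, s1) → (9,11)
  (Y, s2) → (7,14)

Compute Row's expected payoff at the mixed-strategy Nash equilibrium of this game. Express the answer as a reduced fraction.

Column mixes with probability q on s1, chosen so Row is indifferent: 10q + 4(1−q) = 9q + 7(1−q) gives q = 3/4.
Row's expected payoff (from either row, since indifferent) is 10·3/4 + 4·1/4 = 17/2.

17/2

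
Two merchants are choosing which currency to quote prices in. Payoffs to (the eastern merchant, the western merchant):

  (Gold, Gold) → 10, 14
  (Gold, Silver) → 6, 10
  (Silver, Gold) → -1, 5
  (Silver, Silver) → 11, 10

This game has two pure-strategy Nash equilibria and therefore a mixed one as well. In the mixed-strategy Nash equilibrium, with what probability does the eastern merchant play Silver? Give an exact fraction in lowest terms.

4/9

The eastern merchant's mix p on Gold must make the western merchant indifferent between Gold and Silver.
The western merchant's payoff from Gold: 14p + 5(1−p). From Silver: 10p + 10(1−p).
Set equal: 4p = 5(1−p) → p = 5/9.
Probability on Silver is 1 − 5/9 = 4/9.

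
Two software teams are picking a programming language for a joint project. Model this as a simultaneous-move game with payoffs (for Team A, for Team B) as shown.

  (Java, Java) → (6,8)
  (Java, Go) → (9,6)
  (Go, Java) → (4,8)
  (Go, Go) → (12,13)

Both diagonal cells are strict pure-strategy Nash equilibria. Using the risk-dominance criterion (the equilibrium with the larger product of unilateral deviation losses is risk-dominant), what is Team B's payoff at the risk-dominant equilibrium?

At both Java: Team A loses 6 − 4 = 2 by deviating; Team B loses 8 − 6 = 2. Product = 2·2 = 4.
At both Go: Team A loses 12 − 9 = 3 by deviating; Team B loses 13 − 8 = 5. Product = 3·5 = 15.
15 > 4, so both Go is risk-dominant. Team B's payoff there is 13.

13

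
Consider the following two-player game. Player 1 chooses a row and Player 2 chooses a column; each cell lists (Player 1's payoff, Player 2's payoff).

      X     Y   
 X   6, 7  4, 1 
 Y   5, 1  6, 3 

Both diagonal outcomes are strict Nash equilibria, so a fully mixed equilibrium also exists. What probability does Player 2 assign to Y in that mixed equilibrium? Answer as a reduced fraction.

1/3

Player 2's mix q on X must make Player 1 indifferent between X and Y.
Player 1's payoff from X: 6q + 4(1−q). From Y: 5q + 6(1−q).
Set equal: 1q = 2(1−q) → q = 2/3.
Probability on Y is 1 − 2/3 = 1/3.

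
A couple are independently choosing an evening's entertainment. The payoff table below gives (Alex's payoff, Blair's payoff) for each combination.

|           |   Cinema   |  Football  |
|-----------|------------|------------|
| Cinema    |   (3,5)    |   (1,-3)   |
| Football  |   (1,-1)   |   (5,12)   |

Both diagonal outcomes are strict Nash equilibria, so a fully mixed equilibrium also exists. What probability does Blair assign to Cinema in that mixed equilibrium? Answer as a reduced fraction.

Blair's mix q on Cinema must make Alex indifferent between Cinema and Football.
Alex's payoff from Cinema: 3q + 1(1−q). From Football: 1q + 5(1−q).
Set equal: 2q = 4(1−q) → q = 4/6 = 2/3.

2/3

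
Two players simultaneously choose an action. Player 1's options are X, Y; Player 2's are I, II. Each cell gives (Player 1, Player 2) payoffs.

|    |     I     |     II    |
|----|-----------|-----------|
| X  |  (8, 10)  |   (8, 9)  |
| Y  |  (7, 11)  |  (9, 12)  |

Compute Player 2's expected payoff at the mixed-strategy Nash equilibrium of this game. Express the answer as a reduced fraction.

Player 1 mixes with probability p on X, chosen so Player 2 is indifferent: 10p + 11(1−p) = 9p + 12(1−p) gives p = 1/2.
Player 2's expected payoff is 10·1/2 + 11·1/2 = 21/2.

21/2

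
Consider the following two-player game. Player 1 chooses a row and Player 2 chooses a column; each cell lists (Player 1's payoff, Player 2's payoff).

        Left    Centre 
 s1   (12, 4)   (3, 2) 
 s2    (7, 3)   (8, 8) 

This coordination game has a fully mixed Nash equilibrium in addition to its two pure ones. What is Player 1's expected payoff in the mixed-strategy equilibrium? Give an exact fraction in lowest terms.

15/2

Player 2 mixes with probability q on Left, chosen so Player 1 is indifferent: 12q + 3(1−q) = 7q + 8(1−q) gives q = 1/2.
Player 1's expected payoff (from either row, since indifferent) is 12·1/2 + 3·1/2 = 15/2.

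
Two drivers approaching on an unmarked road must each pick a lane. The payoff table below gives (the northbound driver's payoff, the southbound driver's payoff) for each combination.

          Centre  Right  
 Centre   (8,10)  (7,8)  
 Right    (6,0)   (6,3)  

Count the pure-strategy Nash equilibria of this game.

1

Both Centre: the northbound driver gets 8 (best alternative 6); the southbound driver gets 10 (best alternative 8). Neither deviates — NE.
Both Right is not a NE: the northbound driver would switch to Centre (7 > 6).
No other cell survives both best-response checks, so there is 1 pure NE.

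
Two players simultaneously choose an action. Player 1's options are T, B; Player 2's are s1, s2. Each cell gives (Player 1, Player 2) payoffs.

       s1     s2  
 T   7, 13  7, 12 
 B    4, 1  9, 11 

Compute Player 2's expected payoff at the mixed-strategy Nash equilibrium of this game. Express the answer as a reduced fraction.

131/11

Player 1 mixes with probability p on T, chosen so Player 2 is indifferent: 13p + 1(1−p) = 12p + 11(1−p) gives p = 10/11.
Player 2's expected payoff is 13·10/11 + 1·1/11 = 131/11.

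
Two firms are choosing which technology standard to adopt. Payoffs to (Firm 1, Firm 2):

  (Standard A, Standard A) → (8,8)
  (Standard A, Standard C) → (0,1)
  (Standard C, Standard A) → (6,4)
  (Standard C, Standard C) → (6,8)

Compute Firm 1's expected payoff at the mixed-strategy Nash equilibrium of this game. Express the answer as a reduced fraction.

Firm 2 mixes with probability q on Standard A, chosen so Firm 1 is indifferent: 8q + 0(1−q) = 6q + 6(1−q) gives q = 3/4.
Firm 1's expected payoff (from either row, since indifferent) is 8·3/4 + 0·1/4 = 6.

6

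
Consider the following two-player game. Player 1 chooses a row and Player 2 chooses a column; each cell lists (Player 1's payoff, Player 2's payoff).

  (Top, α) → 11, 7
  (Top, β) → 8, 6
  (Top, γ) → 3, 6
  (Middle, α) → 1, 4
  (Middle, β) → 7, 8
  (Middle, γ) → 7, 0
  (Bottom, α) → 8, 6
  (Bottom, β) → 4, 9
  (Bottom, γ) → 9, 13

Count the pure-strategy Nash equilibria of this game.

(Top, α): Player 1 gets 11 (best alternative 8); Player 2 gets 7 (best alternative 6). Neither deviates — NE.
(Bottom, γ): Player 1 gets 9 (best alternative 7); Player 2 gets 13 (best alternative 9). Neither deviates — NE.
(Middle, β) is not a NE: Player 1 would switch to Top (8 > 7).
No other cell survives both best-response checks, so there are 2 pure NE.

2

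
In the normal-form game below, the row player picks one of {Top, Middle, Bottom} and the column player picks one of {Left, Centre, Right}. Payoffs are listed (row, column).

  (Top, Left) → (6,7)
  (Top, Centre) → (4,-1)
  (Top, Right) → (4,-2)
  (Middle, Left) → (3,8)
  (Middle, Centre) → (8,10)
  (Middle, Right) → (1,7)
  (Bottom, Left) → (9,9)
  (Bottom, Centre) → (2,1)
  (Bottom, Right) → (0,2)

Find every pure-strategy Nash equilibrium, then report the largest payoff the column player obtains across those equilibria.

(Middle, Centre) is a pure NE (the row player: 8 ≥ 4; the column player: 10 ≥ 8). The column player gets 10.
(Bottom, Left) is a pure NE (the row player: 9 ≥ 6; the column player: 9 ≥ 2). The column player gets 9.
Every other cell has a profitable deviation for at least one player. Highest of {10, 9} is 10.

10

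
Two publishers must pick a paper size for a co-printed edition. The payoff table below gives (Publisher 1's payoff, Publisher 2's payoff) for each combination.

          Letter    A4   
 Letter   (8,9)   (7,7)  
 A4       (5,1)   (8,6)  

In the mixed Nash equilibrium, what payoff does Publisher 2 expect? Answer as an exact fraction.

Publisher 1 mixes with probability p on Letter, chosen so Publisher 2 is indifferent: 9p + 1(1−p) = 7p + 6(1−p) gives p = 5/7.
Publisher 2's expected payoff is 9·5/7 + 1·2/7 = 47/7.

47/7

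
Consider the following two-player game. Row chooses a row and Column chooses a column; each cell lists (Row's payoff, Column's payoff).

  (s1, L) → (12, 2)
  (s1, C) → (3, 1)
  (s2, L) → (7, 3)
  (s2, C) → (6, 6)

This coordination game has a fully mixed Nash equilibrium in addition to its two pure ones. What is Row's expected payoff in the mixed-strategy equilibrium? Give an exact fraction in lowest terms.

51/8

Column mixes with probability q on L, chosen so Row is indifferent: 12q + 3(1−q) = 7q + 6(1−q) gives q = 3/8.
Row's expected payoff (from either row, since indifferent) is 12·3/8 + 3·5/8 = 51/8.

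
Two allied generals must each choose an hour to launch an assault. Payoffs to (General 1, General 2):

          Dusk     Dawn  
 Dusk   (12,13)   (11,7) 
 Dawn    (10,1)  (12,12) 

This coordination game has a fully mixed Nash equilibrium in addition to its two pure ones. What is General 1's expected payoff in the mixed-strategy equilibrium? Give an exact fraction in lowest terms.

General 2 mixes with probability q on Dusk, chosen so General 1 is indifferent: 12q + 11(1−q) = 10q + 12(1−q) gives q = 1/3.
General 1's expected payoff (from either row, since indifferent) is 12·1/3 + 11·2/3 = 34/3.

34/3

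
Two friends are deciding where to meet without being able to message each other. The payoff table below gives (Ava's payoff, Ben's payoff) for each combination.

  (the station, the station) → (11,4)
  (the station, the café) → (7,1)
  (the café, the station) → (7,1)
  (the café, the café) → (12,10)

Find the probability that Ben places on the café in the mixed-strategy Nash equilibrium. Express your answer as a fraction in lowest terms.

Ben's mix q on the station must make Ava indifferent between the station and the café.
Ava's payoff from the station: 11q + 7(1−q). From the café: 7q + 12(1−q).
Set equal: 4q = 5(1−q) → q = 5/9.
Probability on the café is 1 − 5/9 = 4/9.

4/9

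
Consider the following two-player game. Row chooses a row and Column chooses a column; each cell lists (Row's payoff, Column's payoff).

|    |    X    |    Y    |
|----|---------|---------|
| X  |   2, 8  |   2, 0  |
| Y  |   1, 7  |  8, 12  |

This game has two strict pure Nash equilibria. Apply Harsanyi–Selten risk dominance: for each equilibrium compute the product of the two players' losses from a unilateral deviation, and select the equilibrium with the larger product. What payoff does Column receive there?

At both X: Row loses 2 − 1 = 1 by deviating; Column loses 8 − 0 = 8. Product = 1·8 = 8.
At both Y: Row loses 8 − 2 = 6 by deviating; Column loses 12 − 7 = 5. Product = 6·5 = 30.
30 > 8, so both Y is risk-dominant. Column's payoff there is 12.

12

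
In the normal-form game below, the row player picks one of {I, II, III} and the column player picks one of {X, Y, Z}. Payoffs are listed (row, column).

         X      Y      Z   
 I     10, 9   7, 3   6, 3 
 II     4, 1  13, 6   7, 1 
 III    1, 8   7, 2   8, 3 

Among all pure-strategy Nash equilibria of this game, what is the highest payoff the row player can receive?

13

(I, X) is a pure NE (the row player: 10 ≥ 4; the column player: 9 ≥ 3). The row player gets 10.
(II, Y) is a pure NE (the row player: 13 ≥ 7; the column player: 6 ≥ 1). The row player gets 13.
Every other cell has a profitable deviation for at least one player. Highest of {10, 13} is 13.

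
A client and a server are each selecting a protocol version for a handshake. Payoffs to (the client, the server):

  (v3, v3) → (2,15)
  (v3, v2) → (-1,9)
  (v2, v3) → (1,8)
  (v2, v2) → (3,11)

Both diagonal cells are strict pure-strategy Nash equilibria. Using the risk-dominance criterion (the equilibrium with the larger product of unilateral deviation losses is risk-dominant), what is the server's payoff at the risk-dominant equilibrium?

11

At both v3: the client loses 2 − 1 = 1 by deviating; the server loses 15 − 9 = 6. Product = 1·6 = 6.
At both v2: the client loses 3 − (-1) = 4 by deviating; the server loses 11 − 8 = 3. Product = 4·3 = 12.
12 > 6, so both v2 is risk-dominant. The server's payoff there is 11.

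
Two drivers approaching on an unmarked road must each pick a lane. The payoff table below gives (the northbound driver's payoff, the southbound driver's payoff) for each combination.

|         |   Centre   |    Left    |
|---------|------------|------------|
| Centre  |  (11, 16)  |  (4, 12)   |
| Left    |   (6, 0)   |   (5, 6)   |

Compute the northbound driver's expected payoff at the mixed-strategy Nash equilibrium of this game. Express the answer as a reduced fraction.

The southbound driver mixes with probability q on Centre, chosen so the northbound driver is indifferent: 11q + 4(1−q) = 6q + 5(1−q) gives q = 1/6.
The northbound driver's expected payoff (from either row, since indifferent) is 11·1/6 + 4·5/6 = 31/6.

31/6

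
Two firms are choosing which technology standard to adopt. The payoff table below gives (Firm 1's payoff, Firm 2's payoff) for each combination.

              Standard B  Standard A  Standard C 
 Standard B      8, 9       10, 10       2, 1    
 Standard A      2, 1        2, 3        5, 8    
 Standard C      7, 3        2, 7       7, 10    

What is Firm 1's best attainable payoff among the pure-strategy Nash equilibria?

10

(Standard B, Standard A) is a pure NE (Firm 1: 10 ≥ 2; Firm 2: 10 ≥ 9). Firm 1 gets 10.
Both Standard C is a pure NE (Firm 1: 7 ≥ 5; Firm 2: 10 ≥ 7). Firm 1 gets 7.
Every other cell has a profitable deviation for at least one player. Highest of {10, 7} is 10.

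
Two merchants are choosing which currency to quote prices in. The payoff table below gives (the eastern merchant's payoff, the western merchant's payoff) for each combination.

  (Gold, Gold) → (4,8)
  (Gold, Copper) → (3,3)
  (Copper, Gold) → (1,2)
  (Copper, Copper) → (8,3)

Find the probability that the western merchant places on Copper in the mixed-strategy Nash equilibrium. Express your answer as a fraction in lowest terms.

The western merchant's mix q on Gold must make the eastern merchant indifferent between Gold and Copper.
The eastern merchant's payoff from Gold: 4q + 3(1−q). From Copper: 1q + 8(1−q).
Set equal: 3q = 5(1−q) → q = 5/8.
Probability on Copper is 1 − 5/8 = 3/8.

3/8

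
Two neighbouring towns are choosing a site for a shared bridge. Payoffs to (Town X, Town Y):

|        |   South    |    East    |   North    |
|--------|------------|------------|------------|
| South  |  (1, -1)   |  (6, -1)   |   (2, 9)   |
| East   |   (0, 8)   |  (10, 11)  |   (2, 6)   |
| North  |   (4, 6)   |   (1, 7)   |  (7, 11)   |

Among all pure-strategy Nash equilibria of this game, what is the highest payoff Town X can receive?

Both East is a pure NE (Town X: 10 ≥ 6; Town Y: 11 ≥ 8). Town X gets 10.
Both North is a pure NE (Town X: 7 ≥ 2; Town Y: 11 ≥ 7). Town X gets 7.
Every other cell has a profitable deviation for at least one player. Highest of {10, 7} is 10.

10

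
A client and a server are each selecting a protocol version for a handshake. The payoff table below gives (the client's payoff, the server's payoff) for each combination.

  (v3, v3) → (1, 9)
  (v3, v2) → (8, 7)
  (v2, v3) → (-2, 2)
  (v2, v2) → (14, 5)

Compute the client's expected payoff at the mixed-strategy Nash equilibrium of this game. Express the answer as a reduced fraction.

The server mixes with probability q on v3, chosen so the client is indifferent: 1q + 8(1−q) = (-2)q + 14(1−q) gives q = 2/3.
The client's expected payoff (from either row, since indifferent) is 1·2/3 + 8·1/3 = 10/3.

10/3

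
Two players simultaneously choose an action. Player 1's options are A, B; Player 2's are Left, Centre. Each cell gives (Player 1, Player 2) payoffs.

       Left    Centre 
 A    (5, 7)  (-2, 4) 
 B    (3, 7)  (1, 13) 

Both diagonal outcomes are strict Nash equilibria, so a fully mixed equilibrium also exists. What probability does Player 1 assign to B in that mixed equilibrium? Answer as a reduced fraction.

Player 1's mix p on A must make Player 2 indifferent between Left and Centre.
Player 2's payoff from Left: 7p + 7(1−p). From Centre: 4p + 13(1−p).
Set equal: 3p = 6(1−p) → p = 6/9 = 2/3.
Probability on B is 1 − 2/3 = 1/3.

1/3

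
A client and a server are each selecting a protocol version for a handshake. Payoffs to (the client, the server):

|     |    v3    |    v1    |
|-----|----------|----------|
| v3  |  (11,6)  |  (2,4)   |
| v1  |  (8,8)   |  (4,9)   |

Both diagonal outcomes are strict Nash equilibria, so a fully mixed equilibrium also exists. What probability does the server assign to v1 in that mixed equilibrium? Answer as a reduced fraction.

3/5

The server's mix q on v3 must make the client indifferent between v3 and v1.
The client's payoff from v3: 11q + 2(1−q). From v1: 8q + 4(1−q).
Set equal: 3q = 2(1−q) → q = 2/5.
Probability on v1 is 1 − 2/5 = 3/5.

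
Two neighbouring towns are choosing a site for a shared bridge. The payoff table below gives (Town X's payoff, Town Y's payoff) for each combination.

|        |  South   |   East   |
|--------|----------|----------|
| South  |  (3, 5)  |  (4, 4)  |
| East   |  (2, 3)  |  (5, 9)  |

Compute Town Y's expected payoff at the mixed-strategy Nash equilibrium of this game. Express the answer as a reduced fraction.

33/7

Town X mixes with probability p on South, chosen so Town Y is indifferent: 5p + 3(1−p) = 4p + 9(1−p) gives p = 6/7.
Town Y's expected payoff is 5·6/7 + 3·1/7 = 33/7.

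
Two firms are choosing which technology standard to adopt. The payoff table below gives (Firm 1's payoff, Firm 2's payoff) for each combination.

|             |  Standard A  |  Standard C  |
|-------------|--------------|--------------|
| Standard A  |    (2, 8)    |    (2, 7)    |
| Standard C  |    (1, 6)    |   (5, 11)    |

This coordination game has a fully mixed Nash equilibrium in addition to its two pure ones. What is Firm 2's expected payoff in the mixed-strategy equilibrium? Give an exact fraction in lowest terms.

Firm 1 mixes with probability p on Standard A, chosen so Firm 2 is indifferent: 8p + 6(1−p) = 7p + 11(1−p) gives p = 5/6.
Firm 2's expected payoff is 8·5/6 + 6·1/6 = 23/3.

23/3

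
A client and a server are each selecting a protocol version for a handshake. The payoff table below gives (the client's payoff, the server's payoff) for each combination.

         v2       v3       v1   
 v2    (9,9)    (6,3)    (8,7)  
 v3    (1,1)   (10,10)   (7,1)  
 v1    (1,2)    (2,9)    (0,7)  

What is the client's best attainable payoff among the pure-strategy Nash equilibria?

10

Both v2 is a pure NE (the client: 9 ≥ 1; the server: 9 ≥ 7). The client gets 9.
Both v3 is a pure NE (the client: 10 ≥ 6; the server: 10 ≥ 1). The client gets 10.
Every other cell has a profitable deviation for at least one player. Highest of {9, 10} is 10.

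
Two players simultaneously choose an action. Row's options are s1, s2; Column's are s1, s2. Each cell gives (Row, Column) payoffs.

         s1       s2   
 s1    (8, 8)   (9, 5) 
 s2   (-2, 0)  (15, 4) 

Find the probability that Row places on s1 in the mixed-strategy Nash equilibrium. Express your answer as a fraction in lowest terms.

4/7

Row's mix p on s1 must make Column indifferent between s1 and s2.
Column's payoff from s1: 8p + 0(1−p). From s2: 5p + 4(1−p).
Set equal: 3p = 4(1−p) → p = 4/7.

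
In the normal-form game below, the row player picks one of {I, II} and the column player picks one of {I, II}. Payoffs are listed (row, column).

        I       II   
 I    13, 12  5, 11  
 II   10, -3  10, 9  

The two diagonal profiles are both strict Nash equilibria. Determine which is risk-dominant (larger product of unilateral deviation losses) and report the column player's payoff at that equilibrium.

At both I: the row player loses 13 − 10 = 3 by deviating; the column player loses 12 − 11 = 1. Product = 3·1 = 3.
At both II: the row player loses 10 − 5 = 5 by deviating; the column player loses 9 − (-3) = 12. Product = 5·12 = 60.
60 > 3, so both II is risk-dominant. The column player's payoff there is 9.

9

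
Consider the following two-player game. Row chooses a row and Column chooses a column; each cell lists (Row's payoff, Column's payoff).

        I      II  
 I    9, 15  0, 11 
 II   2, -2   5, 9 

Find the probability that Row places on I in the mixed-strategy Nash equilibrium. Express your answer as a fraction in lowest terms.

11/15

Row's mix p on I must make Column indifferent between I and II.
Column's payoff from I: 15p + (-2)(1−p). From II: 11p + 9(1−p).
Set equal: 4p = 11(1−p) → p = 11/15.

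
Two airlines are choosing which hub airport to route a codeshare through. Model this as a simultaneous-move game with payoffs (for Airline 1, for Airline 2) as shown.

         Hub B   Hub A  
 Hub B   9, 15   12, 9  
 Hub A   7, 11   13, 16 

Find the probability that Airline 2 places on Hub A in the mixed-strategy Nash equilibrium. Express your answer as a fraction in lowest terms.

2/3

Airline 2's mix q on Hub B must make Airline 1 indifferent between Hub B and Hub A.
Airline 1's payoff from Hub B: 9q + 12(1−q). From Hub A: 7q + 13(1−q).
Set equal: 2q = 1(1−q) → q = 1/3.
Probability on Hub A is 1 − 1/3 = 2/3.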